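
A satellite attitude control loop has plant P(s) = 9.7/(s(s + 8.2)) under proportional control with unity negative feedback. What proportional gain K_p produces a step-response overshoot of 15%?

From %OS = 100·exp(−πζ/√(1−ζ²)) = 15%, ζ = −ln(0.15)/√(π²+ln²(0.15)) = 0.5169.
Characteristic equation s² + 8.2s + 9.7K_p = 0 gives ζ = 8.2/(2√(9.7K_p)).
Setting ζ = 0.5169: √(9.7K_p) = 8.2/(2·0.5169) = 7.931, so K_p = 62.91/9.7 = 6.49.

K_p = 6.49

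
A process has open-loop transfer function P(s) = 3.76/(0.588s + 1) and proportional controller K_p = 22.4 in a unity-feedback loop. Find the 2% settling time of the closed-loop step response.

T_s ≈ 0.0276 s

Closed loop: T(s) = K_p·P/(1+K_p·P) = 84.22/(0.588s + 1 + 84.22), with pole at s = −(1 + 84.22)/0.588 = −144.9.
τ = 1/144.9 = 0.006899 s, so 2% settling time ≈ 4τ = 0.0276 s.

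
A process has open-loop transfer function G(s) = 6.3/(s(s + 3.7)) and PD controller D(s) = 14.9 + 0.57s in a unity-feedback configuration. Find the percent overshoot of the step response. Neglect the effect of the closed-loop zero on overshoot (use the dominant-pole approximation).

27.9%

Forward path: (14.9 + 0.57s)·6.3/(s(s+3.7)). The closed-loop characteristic equation is s² + (3.7 + 6.3·0.57)s + 6.3·14.9 = 0.
That is s² + 7.291s + 93.87 = 0, so ω_n = 9.689 rad/s and ζ = 7.291/(2·9.689) = 0.3763.
%OS = 100·exp(−πζ/√(1−ζ²)) = 27.9%.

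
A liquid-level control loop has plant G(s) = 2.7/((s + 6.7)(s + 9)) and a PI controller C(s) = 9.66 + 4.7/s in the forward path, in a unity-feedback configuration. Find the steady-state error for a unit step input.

0

The open loop C(s)G(s) has a pole at the origin (type 1), so the static position error constant is infinite and e_ss = 1/(1+∞) = 0.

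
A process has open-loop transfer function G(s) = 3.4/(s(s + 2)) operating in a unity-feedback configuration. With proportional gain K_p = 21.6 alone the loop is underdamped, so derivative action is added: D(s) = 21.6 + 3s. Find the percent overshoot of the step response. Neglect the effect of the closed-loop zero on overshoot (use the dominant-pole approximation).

Forward path: (21.6 + 3s)·3.4/(s(s+2)). The closed-loop characteristic equation is s² + (2 + 3.4·3)s + 3.4·21.6 = 0.
That is s² + 12.2s + 73.44 = 0, so ω_n = 8.57 rad/s and ζ = 12.2/(2·8.57) = 0.7118.
%OS = 100·exp(−πζ/√(1−ζ²)) = 4.14%.

4.14%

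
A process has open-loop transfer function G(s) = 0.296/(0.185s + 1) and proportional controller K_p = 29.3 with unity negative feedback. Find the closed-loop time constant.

Closed loop: T(s) = K_p·G/(1+K_p·G) = 8.673/(0.185s + 1 + 8.673), with pole at s = −(1 + 8.673)/0.185 = −52.29.
Closed-loop time constant τ = 1/52.29 = 0.0191 s.

τ = 0.0191 s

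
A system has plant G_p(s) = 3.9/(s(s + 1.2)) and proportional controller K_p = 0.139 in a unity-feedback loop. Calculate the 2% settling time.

Closed-loop characteristic equation: s² + 1.2s + 0.5421 = 0, so ω_n = 0.7363 rad/s and ζ = 1.2/(2·0.7363) = 0.8149.
2% settling time T_s ≈ 4/(ζω_n) = 4/0.6 = 6.67 s.

T_s ≈ 6.67 s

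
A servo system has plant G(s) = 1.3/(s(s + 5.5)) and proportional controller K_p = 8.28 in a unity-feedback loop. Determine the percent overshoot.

0.8%

The closed-loop denominator s² + 5.5s + 10.76 gives ω_n = √10.76 = 3.281 and ζ = 5.5/(2ω_n) = 0.8382.
%OS = 100·exp(−πζ/√(1−ζ²)) = 100·exp(−π·0.8382/√0.2974) = 0.8%.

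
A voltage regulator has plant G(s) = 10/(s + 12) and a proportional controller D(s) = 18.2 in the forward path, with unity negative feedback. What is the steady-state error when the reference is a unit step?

The loop is type 0. Static position error constant K_pos = D(0)·G(0) = 18.2·0.8333 = 15.17.
Steady-state error to a unit step: e_ss = 1/(1+K_pos) = 1/16.17 = 0.0619.

0.0619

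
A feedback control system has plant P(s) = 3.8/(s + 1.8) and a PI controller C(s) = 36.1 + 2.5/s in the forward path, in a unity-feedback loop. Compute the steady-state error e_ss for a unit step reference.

0

The open loop C(s)P(s) has a pole at the origin (type 1), so the static position error constant is infinite and e_ss = 1/(1+∞) = 0.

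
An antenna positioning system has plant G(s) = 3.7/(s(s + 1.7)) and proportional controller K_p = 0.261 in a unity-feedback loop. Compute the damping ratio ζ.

With unity feedback the closed-loop characteristic equation is s² + 1.7s + 0.261·3.7 = s² + 1.7s + 0.9657 = 0.
So ω_n² = 0.9657 ⇒ ω_n = 0.9827 rad/s, and ζ = 1.7/(2ω_n) = 0.865.

ζ = 0.865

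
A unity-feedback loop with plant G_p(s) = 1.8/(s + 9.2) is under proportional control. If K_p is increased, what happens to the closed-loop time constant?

Closed-loop pole is at s = −(9.2+K_p·1.8); larger K_p moves it further left, so τ = 1/(9.2+K_p·1.8) decreases.

decrease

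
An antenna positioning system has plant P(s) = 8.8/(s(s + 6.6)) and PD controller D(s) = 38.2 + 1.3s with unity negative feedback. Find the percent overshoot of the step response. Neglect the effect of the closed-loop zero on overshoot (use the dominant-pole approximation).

Forward path: (38.2 + 1.3s)·8.8/(s(s+6.6)). The closed-loop characteristic equation is s² + (6.6 + 8.8·1.3)s + 8.8·38.2 = 0.
That is s² + 18.04s + 336.2 = 0, so ω_n = 18.33 rad/s and ζ = 18.04/(2·18.33) = 0.492.
%OS = 100·exp(−πζ/√(1−ζ²)) = 16.9%.

16.9%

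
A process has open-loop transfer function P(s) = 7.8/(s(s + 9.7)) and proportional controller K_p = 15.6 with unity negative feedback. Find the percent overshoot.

The closed-loop denominator s² + 9.7s + 121.7 gives ω_n = √121.7 = 11.03 and ζ = 9.7/(2ω_n) = 0.4397.
%OS = 100·exp(−πζ/√(1−ζ²)) = 100·exp(−π·0.4397/√0.8067) = 21.5%.

21.5%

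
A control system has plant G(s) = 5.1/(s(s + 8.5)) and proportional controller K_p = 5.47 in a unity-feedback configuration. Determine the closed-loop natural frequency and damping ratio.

ω_n = 5.28 rad/s, ζ = 0.805

The closed-loop denominator is s(s+8.5) + 5.47·5.1 = s² + 8.5s + 27.9.
So ω_n² = 27.9 ⇒ ω_n = 5.282 rad/s, and ζ = 8.5/(2ω_n) = 0.805.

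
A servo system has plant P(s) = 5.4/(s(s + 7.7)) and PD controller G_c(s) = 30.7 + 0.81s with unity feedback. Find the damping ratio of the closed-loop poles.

Forward path: (30.7 + 0.81s)·5.4/(s(s+7.7)). The closed-loop characteristic equation is s² + (7.7 + 5.4·0.81)s + 5.4·30.7 = 0.
That is s² + 12.07s + 165.8 = 0, so ω_n = 12.88 rad/s and ζ = 12.07/(2·12.88) = 0.4689.

ζ = 0.469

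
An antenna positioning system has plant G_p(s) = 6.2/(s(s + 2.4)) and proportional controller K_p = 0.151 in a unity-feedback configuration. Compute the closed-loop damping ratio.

The closed-loop denominator is s(s+2.4) + 0.151·6.2 = s² + 2.4s + 0.9362.
So ω_n² = 0.9362 ⇒ ω_n = 0.9676 rad/s, and ζ = 2.4/(2ω_n) = 1.24.

ζ = 1.24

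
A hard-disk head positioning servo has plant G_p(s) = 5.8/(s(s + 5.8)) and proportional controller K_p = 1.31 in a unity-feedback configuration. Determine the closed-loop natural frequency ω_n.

ω_n = 2.76 rad/s

1 + K_p·G_p(s) = 0 gives s² + 5.8s + 7.598 = 0.
Matching s² + 2ζω_n s + ω_n²: ω_n = √7.598 = 2.756 rad/s and 2ζω_n = 5.8, so ζ = 5.8/(2·2.756) = 1.05.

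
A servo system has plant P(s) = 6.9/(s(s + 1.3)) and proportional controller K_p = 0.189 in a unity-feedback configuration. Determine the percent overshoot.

The closed-loop denominator s² + 1.3s + 1.304 gives ω_n = √1.304 = 1.142 and ζ = 1.3/(2ω_n) = 0.5692.
%OS = 100·exp(−πζ/√(1−ζ²)) = 100·exp(−π·0.5692/√0.676) = 11.4%.

11.4%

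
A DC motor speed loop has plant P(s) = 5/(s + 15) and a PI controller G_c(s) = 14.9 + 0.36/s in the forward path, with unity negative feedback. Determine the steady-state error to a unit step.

0

The open loop G_c(s)P(s) has a pole at the origin (type 1), so the static position error constant is infinite and e_ss = 1/(1+∞) = 0.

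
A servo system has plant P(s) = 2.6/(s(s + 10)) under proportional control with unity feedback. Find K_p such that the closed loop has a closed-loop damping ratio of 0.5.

Closed-loop characteristic equation: s² + 10s + K_p·2.6 = 0.
So ω_n = √(2.6K_p) and 2ζω_n = 10, giving ζ = 10/(2√(2.6K_p)).
Setting ζ = 0.5: √(2.6K_p) = 10/(2·0.5) = 10, so K_p = 100/2.6 = 38.5.

K_p = 38.5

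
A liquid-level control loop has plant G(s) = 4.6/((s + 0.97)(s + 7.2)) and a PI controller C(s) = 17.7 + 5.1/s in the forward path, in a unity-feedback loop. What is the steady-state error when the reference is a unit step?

The open loop C(s)G(s) has a pole at the origin (type 1), so the static position error constant is infinite and e_ss = 1/(1+∞) = 0.

0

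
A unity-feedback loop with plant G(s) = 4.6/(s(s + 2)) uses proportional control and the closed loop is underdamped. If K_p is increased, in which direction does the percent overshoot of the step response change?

increase

ζ = 2/(2√(4.6K_p)) decreases as K_p grows; lower damping means more overshoot.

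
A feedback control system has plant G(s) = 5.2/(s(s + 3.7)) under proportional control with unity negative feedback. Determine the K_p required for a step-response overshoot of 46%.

K_p = 11.4

From %OS = 100·exp(−πζ/√(1−ζ²)) = 46%, ζ = −ln(0.46)/√(π²+ln²(0.46)) = 0.24.
Characteristic equation s² + 3.7s + 5.2K_p = 0 gives ζ = 3.7/(2√(5.2K_p)).
Setting ζ = 0.24: √(5.2K_p) = 3.7/(2·0.24) = 7.71, so K_p = 59.44/5.2 = 11.4.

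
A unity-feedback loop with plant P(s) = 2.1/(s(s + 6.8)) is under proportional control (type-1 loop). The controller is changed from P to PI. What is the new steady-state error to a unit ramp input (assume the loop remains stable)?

0

The integrator raises the loop to type 2, so K_v → ∞ and e_ss to a ramp is zero.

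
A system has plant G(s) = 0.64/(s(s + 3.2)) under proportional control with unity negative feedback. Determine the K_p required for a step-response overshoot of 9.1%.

K_p = 10.9

From %OS = 100·exp(−πζ/√(1−ζ²)) = 9.1%, ζ = −ln(0.091)/√(π²+ln²(0.091)) = 0.6066.
Characteristic equation s² + 3.2s + 0.64K_p = 0 gives ζ = 3.2/(2√(0.64K_p)).
Setting ζ = 0.6066: √(0.64K_p) = 3.2/(2·0.6066) = 2.638, so K_p = 6.958/0.64 = 10.9.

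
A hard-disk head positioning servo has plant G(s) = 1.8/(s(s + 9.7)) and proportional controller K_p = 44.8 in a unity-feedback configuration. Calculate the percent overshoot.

Closed-loop characteristic equation: s² + 9.7s + 80.64 = 0, so ω_n = 8.98 rad/s and ζ = 9.7/(2·8.98) = 0.5401.
%OS = 100·exp(−πζ/√(1−ζ²)) = 100·exp(−π·0.5401/√0.7083) = 13.3%.

13.3%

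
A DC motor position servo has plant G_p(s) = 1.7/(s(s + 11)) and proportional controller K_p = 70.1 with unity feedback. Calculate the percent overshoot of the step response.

From 1 + K_pG_p(s) = 0: s² + 11s + 119.2 = 0 ⇒ ω_n = 10.92, ζ = 0.5038.
%OS = 100·exp(−πζ/√(1−ζ²)) = 100·exp(−π·0.5038/√0.7462) = 16%.

16%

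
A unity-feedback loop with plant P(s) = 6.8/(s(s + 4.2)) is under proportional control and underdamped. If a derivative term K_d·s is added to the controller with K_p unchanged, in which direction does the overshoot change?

With PD the characteristic equation becomes s² + (a + K·K_d)s + K·K_p = 0; the damping term grows, ζ rises, overshoot falls.

decrease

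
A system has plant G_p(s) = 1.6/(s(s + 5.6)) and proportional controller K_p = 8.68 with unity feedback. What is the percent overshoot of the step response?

The closed-loop denominator s² + 5.6s + 13.89 gives ω_n = √13.89 = 3.727 and ζ = 5.6/(2ω_n) = 0.7513.
%OS = 100·exp(−πζ/√(1−ζ²)) = 100·exp(−π·0.7513/√0.4355) = 2.8%.

2.8%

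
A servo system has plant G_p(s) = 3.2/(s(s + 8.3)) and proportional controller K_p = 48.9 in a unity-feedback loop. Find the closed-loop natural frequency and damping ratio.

ω_n = 12.5 rad/s, ζ = 0.332

With unity feedback the closed-loop characteristic equation is s² + 8.3s + 48.9·3.2 = s² + 8.3s + 156.5 = 0.
So ω_n² = 156.5 ⇒ ω_n = 12.51 rad/s, and ζ = 8.3/(2ω_n) = 0.332.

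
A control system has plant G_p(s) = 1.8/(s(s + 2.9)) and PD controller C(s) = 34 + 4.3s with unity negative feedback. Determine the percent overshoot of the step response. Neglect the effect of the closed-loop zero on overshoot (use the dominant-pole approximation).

Forward path: (34 + 4.3s)·1.8/(s(s+2.9)). The closed-loop characteristic equation is s² + (2.9 + 1.8·4.3)s + 1.8·34 = 0.
That is s² + 10.64s + 61.2 = 0, so ω_n = 7.823 rad/s and ζ = 10.64/(2·7.823) = 0.68.
%OS = 100·exp(−πζ/√(1−ζ²)) = 5.43%.

5.43%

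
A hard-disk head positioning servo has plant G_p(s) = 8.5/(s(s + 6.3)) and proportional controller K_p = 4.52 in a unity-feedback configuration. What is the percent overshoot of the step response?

15.7%

Closed-loop characteristic equation: s² + 6.3s + 38.42 = 0, so ω_n = 6.198 rad/s and ζ = 6.3/(2·6.198) = 0.5082.
%OS = 100·exp(−πζ/√(1−ζ²)) = 100·exp(−π·0.5082/√0.7417) = 15.7%.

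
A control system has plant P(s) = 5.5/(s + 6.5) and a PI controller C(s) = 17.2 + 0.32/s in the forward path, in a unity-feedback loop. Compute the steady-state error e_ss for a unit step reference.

The open loop C(s)P(s) has a pole at the origin (type 1), so the static position error constant is infinite and e_ss = 1/(1+∞) = 0.

0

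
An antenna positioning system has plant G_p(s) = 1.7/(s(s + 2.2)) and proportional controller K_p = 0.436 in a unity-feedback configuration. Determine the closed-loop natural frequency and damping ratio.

ω_n = 0.861 rad/s, ζ = 1.28

The closed-loop denominator is s(s+2.2) + 0.436·1.7 = s² + 2.2s + 0.7412.
So ω_n² = 0.7412 ⇒ ω_n = 0.8609 rad/s, and ζ = 2.2/(2ω_n) = 1.28.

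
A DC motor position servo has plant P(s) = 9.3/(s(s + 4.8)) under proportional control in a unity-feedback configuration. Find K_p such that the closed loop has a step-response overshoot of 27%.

From %OS = 100·exp(−πζ/√(1−ζ²)) = 27%, ζ = −ln(0.27)/√(π²+ln²(0.27)) = 0.3847.
Characteristic equation s² + 4.8s + 9.3K_p = 0 gives ζ = 4.8/(2√(9.3K_p)).
Setting ζ = 0.3847: √(9.3K_p) = 4.8/(2·0.3847) = 6.239, so K_p = 38.92/9.3 = 4.19.

K_p = 4.19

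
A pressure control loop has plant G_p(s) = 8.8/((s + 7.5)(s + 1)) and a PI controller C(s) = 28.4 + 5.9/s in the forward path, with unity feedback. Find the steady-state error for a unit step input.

The open loop C(s)G_p(s) has a pole at the origin (type 1), so the static position error constant is infinite and e_ss = 1/(1+∞) = 0.

0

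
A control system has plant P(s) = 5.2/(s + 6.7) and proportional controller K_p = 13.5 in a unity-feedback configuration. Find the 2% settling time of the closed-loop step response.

T_s ≈ 0.052 s

Closed-loop transfer function: T(s) = K_p·P(s)/(1 + K_p·P(s)) = 70.2/(s + 6.7 + 70.2) = 70.2/(s + 76.9).
Time constant τ = 1/76.9 = 0.013 s, so the 2% settling time is about 4τ = 0.052 s.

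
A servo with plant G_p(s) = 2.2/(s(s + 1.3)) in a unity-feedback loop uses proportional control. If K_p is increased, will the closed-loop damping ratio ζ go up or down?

ζ = 1.3/(2√(2.2K_p)); increasing K_p raises the denominator, so ζ falls.

decrease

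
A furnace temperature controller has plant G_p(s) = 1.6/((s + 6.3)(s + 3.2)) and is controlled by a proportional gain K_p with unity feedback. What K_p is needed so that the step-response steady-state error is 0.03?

K_p = 407

Steady-state error for a unit step on this type-0 loop is 1/(1 + K_p·G_p(0)).
G_p(0) = 0.07937. Require 1/(1 + K_p·0.07937) = 0.03, so 1 + 0.07937·K_p = 33.33.
K_p = (33.33 − 1)/0.07937 = 407.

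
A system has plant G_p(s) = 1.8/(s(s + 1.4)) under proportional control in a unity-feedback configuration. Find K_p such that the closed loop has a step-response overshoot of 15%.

K_p = 1.02

From %OS = 100·exp(−πζ/√(1−ζ²)) = 15%, ζ = −ln(0.15)/√(π²+ln²(0.15)) = 0.5169.
Characteristic equation s² + 1.4s + 1.8K_p = 0 gives ζ = 1.4/(2√(1.8K_p)).
Setting ζ = 0.5169: √(1.8K_p) = 1.4/(2·0.5169) = 1.354, so K_p = 1.834/1.8 = 1.02.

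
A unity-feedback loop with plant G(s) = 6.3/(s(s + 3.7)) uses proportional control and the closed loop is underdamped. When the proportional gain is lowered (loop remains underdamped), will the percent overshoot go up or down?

decrease

ζ = 3.7/(2√(6.3K_p)) rises as K_p falls; higher damping means less overshoot.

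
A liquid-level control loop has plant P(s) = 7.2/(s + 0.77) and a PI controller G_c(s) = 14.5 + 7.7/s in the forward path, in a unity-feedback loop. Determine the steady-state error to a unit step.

The open loop G_c(s)P(s) has a pole at the origin (type 1), so the static position error constant is infinite and e_ss = 1/(1+∞) = 0.

0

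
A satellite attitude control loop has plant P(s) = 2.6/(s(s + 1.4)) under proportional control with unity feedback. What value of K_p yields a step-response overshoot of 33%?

K_p = 1.7

From %OS = 100·exp(−πζ/√(1−ζ²)) = 33%, ζ = −ln(0.33)/√(π²+ln²(0.33)) = 0.3328.
Characteristic equation s² + 1.4s + 2.6K_p = 0 gives ζ = 1.4/(2√(2.6K_p)).
Setting ζ = 0.3328: √(2.6K_p) = 1.4/(2·0.3328) = 2.103, so K_p = 4.425/2.6 = 1.7.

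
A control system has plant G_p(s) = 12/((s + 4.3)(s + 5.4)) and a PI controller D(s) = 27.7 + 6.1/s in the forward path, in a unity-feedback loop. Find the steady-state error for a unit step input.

0

The open loop D(s)G_p(s) has a pole at the origin (type 1), so the static position error constant is infinite and e_ss = 1/(1+∞) = 0.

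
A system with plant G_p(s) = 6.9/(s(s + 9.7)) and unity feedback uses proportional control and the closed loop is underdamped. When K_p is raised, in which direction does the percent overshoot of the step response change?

increase

ζ = 9.7/(2√(6.9K_p)) decreases as K_p grows; lower damping means more overshoot.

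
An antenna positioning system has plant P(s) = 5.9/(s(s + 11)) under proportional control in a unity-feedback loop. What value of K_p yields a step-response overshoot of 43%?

K_p = 76.2

From %OS = 100·exp(−πζ/√(1−ζ²)) = 43%, ζ = −ln(0.43)/√(π²+ln²(0.43)) = 0.2594.
Characteristic equation s² + 11s + 5.9K_p = 0 gives ζ = 11/(2√(5.9K_p)).
Setting ζ = 0.2594: √(5.9K_p) = 11/(2·0.2594) = 21.2, so K_p = 449.4/5.9 = 76.2.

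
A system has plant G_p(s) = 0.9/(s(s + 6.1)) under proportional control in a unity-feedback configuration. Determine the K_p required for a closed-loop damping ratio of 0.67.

Closed-loop characteristic equation: s² + 6.1s + K_p·0.9 = 0.
So ω_n = √(0.9K_p) and 2ζω_n = 6.1, giving ζ = 6.1/(2√(0.9K_p)).
Setting ζ = 0.67: √(0.9K_p) = 6.1/(2·0.67) = 4.552, so K_p = 20.72/0.9 = 23.

K_p = 23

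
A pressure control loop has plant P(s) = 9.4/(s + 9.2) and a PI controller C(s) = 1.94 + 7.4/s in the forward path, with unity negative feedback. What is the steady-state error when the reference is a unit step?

0

The open loop C(s)P(s) has a pole at the origin (type 1), so the static position error constant is infinite and e_ss = 1/(1+∞) = 0.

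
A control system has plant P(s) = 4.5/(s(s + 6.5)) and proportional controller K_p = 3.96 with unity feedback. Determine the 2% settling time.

Closed-loop characteristic equation: s² + 6.5s + 17.82 = 0, so ω_n = 4.221 rad/s and ζ = 6.5/(2·4.221) = 0.7699.
2% settling time T_s ≈ 4/(ζω_n) = 4/3.25 = 1.23 s.

T_s ≈ 1.23 s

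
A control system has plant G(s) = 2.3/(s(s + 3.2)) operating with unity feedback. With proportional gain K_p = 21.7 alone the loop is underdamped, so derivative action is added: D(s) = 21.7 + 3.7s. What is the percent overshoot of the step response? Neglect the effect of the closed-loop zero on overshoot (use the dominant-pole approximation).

0.954%

Forward path: (21.7 + 3.7s)·2.3/(s(s+3.2)). The closed-loop characteristic equation is s² + (3.2 + 2.3·3.7)s + 2.3·21.7 = 0.
That is s² + 11.71s + 49.91 = 0, so ω_n = 7.065 rad/s and ζ = 11.71/(2·7.065) = 0.8288.
%OS = 100·exp(−πζ/√(1−ζ²)) = 0.954%.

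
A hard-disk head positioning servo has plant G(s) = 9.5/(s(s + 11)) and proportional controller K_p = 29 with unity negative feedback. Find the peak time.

T_p = 0.201 s

The closed-loop denominator s² + 11s + 275.5 gives ω_n = √275.5 = 16.6 and ζ = 11/(2ω_n) = 0.3314.
Damped frequency ω_d = ω_n√(1−ζ²) = 15.66 rad/s, so peak time T_p = π/ω_d = 0.201 s.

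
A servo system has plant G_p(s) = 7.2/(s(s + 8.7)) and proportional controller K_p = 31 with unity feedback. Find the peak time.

From 1 + K_pG_p(s) = 0: s² + 8.7s + 223.2 = 0 ⇒ ω_n = 14.94, ζ = 0.2912.
Damped frequency ω_d = ω_n√(1−ζ²) = 14.29 rad/s, so peak time T_p = π/ω_d = 0.22 s.

T_p = 0.22 s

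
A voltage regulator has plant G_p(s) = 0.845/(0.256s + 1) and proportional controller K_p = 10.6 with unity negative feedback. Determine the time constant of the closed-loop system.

τ = 0.0257 s

Closed loop: T(s) = K_p·G_p/(1+K_p·G_p) = 8.957/(0.256s + 1 + 8.957), with pole at s = −(1 + 8.957)/0.256 = −38.89.
Closed-loop time constant τ = 1/38.89 = 0.0257 s.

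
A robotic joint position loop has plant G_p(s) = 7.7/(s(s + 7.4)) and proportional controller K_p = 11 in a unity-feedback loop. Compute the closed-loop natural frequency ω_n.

ω_n = 9.2 rad/s

With unity feedback the closed-loop characteristic equation is s² + 7.4s + 11·7.7 = s² + 7.4s + 84.7 = 0.
Matching s² + 2ζω_n s + ω_n²: ω_n = √84.7 = 9.203 rad/s and 2ζω_n = 7.4, so ζ = 7.4/(2·9.203) = 0.402.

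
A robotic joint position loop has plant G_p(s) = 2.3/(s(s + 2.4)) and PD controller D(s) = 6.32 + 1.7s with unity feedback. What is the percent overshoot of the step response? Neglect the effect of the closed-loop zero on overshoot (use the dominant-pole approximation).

0.975%

Forward path: (6.32 + 1.7s)·2.3/(s(s+2.4)). The closed-loop characteristic equation is s² + (2.4 + 2.3·1.7)s + 2.3·6.32 = 0.
That is s² + 6.31s + 14.54 = 0, so ω_n = 3.813 rad/s and ζ = 6.31/(2·3.813) = 0.8275.
%OS = 100·exp(−πζ/√(1−ζ²)) = 0.975%.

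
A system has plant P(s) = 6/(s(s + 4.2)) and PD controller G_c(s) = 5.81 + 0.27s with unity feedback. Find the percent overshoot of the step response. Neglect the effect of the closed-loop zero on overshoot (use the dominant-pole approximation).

Forward path: (5.81 + 0.27s)·6/(s(s+4.2)). The closed-loop characteristic equation is s² + (4.2 + 6·0.27)s + 6·5.81 = 0.
That is s² + 5.82s + 34.86 = 0, so ω_n = 5.904 rad/s and ζ = 5.82/(2·5.904) = 0.4929.
%OS = 100·exp(−πζ/√(1−ζ²)) = 16.9%.

16.9%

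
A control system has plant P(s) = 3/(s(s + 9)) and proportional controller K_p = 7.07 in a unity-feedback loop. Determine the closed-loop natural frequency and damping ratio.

With unity feedback the closed-loop characteristic equation is s² + 9s + 7.07·3 = s² + 9s + 21.21 = 0.
So ω_n² = 21.21 ⇒ ω_n = 4.605 rad/s, and ζ = 9/(2ω_n) = 0.977.

ω_n = 4.61 rad/s, ζ = 0.977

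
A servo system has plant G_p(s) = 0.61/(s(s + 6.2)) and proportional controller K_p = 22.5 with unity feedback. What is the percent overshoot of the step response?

The closed-loop denominator s² + 6.2s + 13.72 gives ω_n = √13.72 = 3.705 and ζ = 6.2/(2ω_n) = 0.8368.
%OS = 100·exp(−πζ/√(1−ζ²)) = 100·exp(−π·0.8368/√0.2998) = 0.822%.

0.822%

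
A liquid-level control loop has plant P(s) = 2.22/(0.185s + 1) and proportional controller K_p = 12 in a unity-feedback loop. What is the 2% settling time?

T_s ≈ 0.0268 s

Closed loop: T(s) = K_p·P/(1+K_p·P) = 26.64/(0.185s + 1 + 26.64), with pole at s = −(1 + 26.64)/0.185 = −149.4.
τ = 1/149.4 = 0.006693 s, so 2% settling time ≈ 4τ = 0.0268 s.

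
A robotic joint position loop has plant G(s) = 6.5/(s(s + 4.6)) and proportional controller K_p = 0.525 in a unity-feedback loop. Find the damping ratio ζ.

ζ = 1.25

With unity feedback the closed-loop characteristic equation is s² + 4.6s + 0.525·6.5 = s² + 4.6s + 3.413 = 0.
So ω_n² = 3.413 ⇒ ω_n = 1.847 rad/s, and ζ = 4.6/(2ω_n) = 1.25.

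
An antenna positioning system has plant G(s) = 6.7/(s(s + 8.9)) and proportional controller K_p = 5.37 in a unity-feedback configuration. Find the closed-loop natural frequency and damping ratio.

1 + K_p·G(s) = 0 gives s² + 8.9s + 35.98 = 0.
Matching s² + 2ζω_n s + ω_n²: ω_n = √35.98 = 5.998 rad/s and 2ζω_n = 8.9, so ζ = 8.9/(2·5.998) = 0.742.

ω_n = 6 rad/s, ζ = 0.742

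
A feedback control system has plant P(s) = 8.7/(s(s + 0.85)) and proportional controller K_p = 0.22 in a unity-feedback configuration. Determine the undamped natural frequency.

ω_n = 1.38 rad/s

The closed-loop denominator is s(s+0.85) + 0.22·8.7 = s² + 0.85s + 1.914.
Matching s² + 2ζω_n s + ω_n²: ω_n = √1.914 = 1.383 rad/s and 2ζω_n = 0.85, so ζ = 0.85/(2·1.383) = 0.307.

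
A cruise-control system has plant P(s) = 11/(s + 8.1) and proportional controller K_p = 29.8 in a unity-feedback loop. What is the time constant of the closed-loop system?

Closed-loop transfer function: T(s) = K_p·P(s)/(1 + K_p·P(s)) = 327.8/(s + 8.1 + 327.8) = 327.8/(s + 335.9).
Time constant τ = 1/335.9 = 0.00298 s.

τ = 0.00298 s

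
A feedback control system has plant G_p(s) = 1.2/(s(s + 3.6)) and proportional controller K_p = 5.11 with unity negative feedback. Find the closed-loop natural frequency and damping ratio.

The closed-loop denominator is s(s+3.6) + 5.11·1.2 = s² + 3.6s + 6.132.
Matching s² + 2ζω_n s + ω_n²: ω_n = √6.132 = 2.476 rad/s and 2ζω_n = 3.6, so ζ = 3.6/(2·2.476) = 0.727.

ω_n = 2.48 rad/s, ζ = 0.727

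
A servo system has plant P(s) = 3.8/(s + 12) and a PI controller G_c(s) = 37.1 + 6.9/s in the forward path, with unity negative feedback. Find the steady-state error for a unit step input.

0

The open loop G_c(s)P(s) has a pole at the origin (type 1), so the static position error constant is infinite and e_ss = 1/(1+∞) = 0.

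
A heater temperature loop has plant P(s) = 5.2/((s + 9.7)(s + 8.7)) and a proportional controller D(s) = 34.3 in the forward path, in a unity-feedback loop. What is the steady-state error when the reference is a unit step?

0.321

The loop is type 0. Static position error constant K_pos = D(0)·P(0) = 34.3·0.06162 = 2.114.
Steady-state error to a unit step: e_ss = 1/(1+K_pos) = 1/3.114 = 0.321.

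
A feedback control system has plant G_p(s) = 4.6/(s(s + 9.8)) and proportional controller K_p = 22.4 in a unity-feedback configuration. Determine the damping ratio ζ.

ζ = 0.483

With unity feedback the closed-loop characteristic equation is s² + 9.8s + 22.4·4.6 = s² + 9.8s + 103 = 0.
Matching s² + 2ζω_n s + ω_n²: ω_n = √103 = 10.15 rad/s and 2ζω_n = 9.8, so ζ = 9.8/(2·10.15) = 0.483.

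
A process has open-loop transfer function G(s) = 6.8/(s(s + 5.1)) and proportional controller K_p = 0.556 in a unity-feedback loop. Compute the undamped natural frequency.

ω_n = 1.94 rad/s

With unity feedback the closed-loop characteristic equation is s² + 5.1s + 0.556·6.8 = s² + 5.1s + 3.781 = 0.
So ω_n² = 3.781 ⇒ ω_n = 1.944 rad/s, and ζ = 5.1/(2ω_n) = 1.31.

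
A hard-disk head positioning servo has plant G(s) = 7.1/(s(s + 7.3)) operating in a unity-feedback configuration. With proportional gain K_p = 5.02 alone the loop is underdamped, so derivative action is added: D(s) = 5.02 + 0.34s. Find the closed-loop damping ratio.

Forward path: (5.02 + 0.34s)·7.1/(s(s+7.3)). The closed-loop characteristic equation is s² + (7.3 + 7.1·0.34)s + 7.1·5.02 = 0.
That is s² + 9.714s + 35.64 = 0, so ω_n = 5.97 rad/s and ζ = 9.714/(2·5.97) = 0.8136.

ζ = 0.814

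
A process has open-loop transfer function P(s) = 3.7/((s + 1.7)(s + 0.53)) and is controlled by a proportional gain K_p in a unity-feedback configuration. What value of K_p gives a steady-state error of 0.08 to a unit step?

K_p = 2.8

Steady-state error for a unit step on this type-0 loop is 1/(1 + K_p·P(0)).
P(0) = 4.107. Require 1/(1 + K_p·4.107) = 0.08, so 1 + 4.107·K_p = 12.5.
K_p = (12.5 − 1)/4.107 = 2.8.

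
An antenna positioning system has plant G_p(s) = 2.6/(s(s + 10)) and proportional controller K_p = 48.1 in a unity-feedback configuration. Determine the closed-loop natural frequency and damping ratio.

ω_n = 11.2 rad/s, ζ = 0.447

The closed-loop denominator is s(s+10) + 48.1·2.6 = s² + 10s + 125.1.
Matching s² + 2ζω_n s + ω_n²: ω_n = √125.1 = 11.18 rad/s and 2ζω_n = 10, so ζ = 10/(2·11.18) = 0.447.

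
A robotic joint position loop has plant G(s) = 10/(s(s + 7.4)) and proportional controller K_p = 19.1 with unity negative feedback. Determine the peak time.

The closed-loop denominator s² + 7.4s + 191 gives ω_n = √191 = 13.82 and ζ = 7.4/(2ω_n) = 0.2677.
Damped frequency ω_d = ω_n√(1−ζ²) = 13.32 rad/s, so peak time T_p = π/ω_d = 0.236 s.

T_p = 0.236 s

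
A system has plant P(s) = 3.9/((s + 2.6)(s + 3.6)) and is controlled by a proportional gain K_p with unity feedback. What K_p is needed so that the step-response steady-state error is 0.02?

The loop is type 0, so e_ss(step) = 1/(1 + K_pos) with K_pos = K_p·P(0).
P(0) = 0.4167. Require 1/(1 + K_p·0.4167) = 0.02, so 1 + 0.4167·K_p = 50.
K_p = (50 − 1)/0.4167 = 118.

K_p = 118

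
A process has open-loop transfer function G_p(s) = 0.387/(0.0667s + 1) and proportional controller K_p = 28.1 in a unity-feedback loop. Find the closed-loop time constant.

Closed loop: T(s) = K_p·G_p/(1+K_p·G_p) = 10.87/(0.0667s + 1 + 10.87), with pole at s = −(1 + 10.87)/0.0667 = −178.
Closed-loop time constant τ = 1/178 = 0.00562 s.

τ = 0.00562 s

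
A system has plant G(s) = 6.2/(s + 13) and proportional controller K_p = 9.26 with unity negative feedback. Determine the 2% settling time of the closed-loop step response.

Closed-loop transfer function: T(s) = K_p·G(s)/(1 + K_p·G(s)) = 57.41/(s + 13 + 57.41) = 57.41/(s + 70.41).
Time constant τ = 1/70.41 = 0.0142 s, so the 2% settling time is about 4τ = 0.0568 s.

T_s ≈ 0.0568 s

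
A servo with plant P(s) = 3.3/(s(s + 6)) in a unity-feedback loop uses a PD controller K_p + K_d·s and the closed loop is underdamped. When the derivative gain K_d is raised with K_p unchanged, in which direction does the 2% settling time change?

Characteristic equation s² + (6 + 3.3K_d)s + 3.3K_p = 0: raising K_d increases ζω_n = (6+3.3K_d)/2 while the loop stays underdamped, so T_s ≈ 4/(ζω_n) decreases.

decrease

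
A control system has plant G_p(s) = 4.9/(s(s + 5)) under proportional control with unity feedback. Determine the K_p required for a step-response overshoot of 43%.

From %OS = 100·exp(−πζ/√(1−ζ²)) = 43%, ζ = −ln(0.43)/√(π²+ln²(0.43)) = 0.2594.
Characteristic equation s² + 5s + 4.9K_p = 0 gives ζ = 5/(2√(4.9K_p)).
Setting ζ = 0.2594: √(4.9K_p) = 5/(2·0.2594) = 9.636, so K_p = 92.85/4.9 = 18.9.

K_p = 18.9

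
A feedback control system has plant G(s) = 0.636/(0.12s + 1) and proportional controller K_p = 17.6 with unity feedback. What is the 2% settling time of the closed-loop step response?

Closed loop: T(s) = K_p·G/(1+K_p·G) = 11.19/(0.12s + 1 + 11.19), with pole at s = −(1 + 11.19)/0.12 = −101.6.
τ = 1/101.6 = 0.009841 s, so 2% settling time ≈ 4τ = 0.0394 s.

T_s ≈ 0.0394 s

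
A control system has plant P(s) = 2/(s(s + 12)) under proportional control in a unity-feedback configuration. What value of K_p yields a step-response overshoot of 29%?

K_p = 134

From %OS = 100·exp(−πζ/√(1−ζ²)) = 29%, ζ = −ln(0.29)/√(π²+ln²(0.29)) = 0.3666.
Characteristic equation s² + 12s + 2K_p = 0 gives ζ = 12/(2√(2K_p)).
Setting ζ = 0.3666: √(2K_p) = 12/(2·0.3666) = 16.37, so K_p = 267.9/2 = 134.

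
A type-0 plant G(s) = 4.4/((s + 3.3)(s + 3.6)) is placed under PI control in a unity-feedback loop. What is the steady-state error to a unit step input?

0

The PI controller's integrator makes the forward path type 1, so e_ss to a step is zero.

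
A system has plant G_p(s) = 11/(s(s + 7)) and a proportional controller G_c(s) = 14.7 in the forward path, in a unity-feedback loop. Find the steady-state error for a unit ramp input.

0.0433

The loop has one pole at the origin (type 1). Velocity error constant K_v = lim_{s→0} s·G_c(s)G_p(s) = 14.7·11/7 = 23.1.
Steady-state error to a unit ramp: e_ss = 1/K_v = 0.0433.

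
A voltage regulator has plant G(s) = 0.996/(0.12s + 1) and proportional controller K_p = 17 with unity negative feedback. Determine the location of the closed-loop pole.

s = -149.4

Closed loop: T(s) = K_p·G/(1+K_p·G) = 16.93/(0.12s + 1 + 16.93), with pole at s = −(1 + 16.93)/0.12 = −149.4.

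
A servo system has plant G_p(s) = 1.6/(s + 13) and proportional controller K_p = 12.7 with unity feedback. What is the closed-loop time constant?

Closed-loop transfer function: T(s) = K_p·G_p(s)/(1 + K_p·G_p(s)) = 20.32/(s + 13 + 20.32) = 20.32/(s + 33.32).
Time constant τ = 1/33.32 = 0.03 s.

τ = 0.03 s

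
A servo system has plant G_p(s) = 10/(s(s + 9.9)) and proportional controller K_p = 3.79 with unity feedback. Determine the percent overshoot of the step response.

The closed-loop denominator s² + 9.9s + 37.9 gives ω_n = √37.9 = 6.156 and ζ = 9.9/(2ω_n) = 0.8041.
%OS = 100·exp(−πζ/√(1−ζ²)) = 100·exp(−π·0.8041/√0.3535) = 1.43%.

1.43%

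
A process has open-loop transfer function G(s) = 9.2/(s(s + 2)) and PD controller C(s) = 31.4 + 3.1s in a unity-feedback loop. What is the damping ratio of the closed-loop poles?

Forward path: (31.4 + 3.1s)·9.2/(s(s+2)). The closed-loop characteristic equation is s² + (2 + 9.2·3.1)s + 9.2·31.4 = 0.
That is s² + 30.52s + 288.9 = 0, so ω_n = 17 rad/s and ζ = 30.52/(2·17) = 0.8978.

ζ = 0.898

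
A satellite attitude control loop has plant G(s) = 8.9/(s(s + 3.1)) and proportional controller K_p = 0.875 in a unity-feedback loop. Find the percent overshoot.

12.3%

The closed-loop denominator s² + 3.1s + 7.788 gives ω_n = √7.788 = 2.791 and ζ = 3.1/(2ω_n) = 0.5554.
%OS = 100·exp(−πζ/√(1−ζ²)) = 100·exp(−π·0.5554/√0.6915) = 12.3%.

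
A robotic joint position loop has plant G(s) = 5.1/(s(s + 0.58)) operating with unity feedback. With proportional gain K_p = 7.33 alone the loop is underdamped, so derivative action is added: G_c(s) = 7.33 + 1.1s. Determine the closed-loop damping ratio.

ζ = 0.506

Forward path: (7.33 + 1.1s)·5.1/(s(s+0.58)). The closed-loop characteristic equation is s² + (0.58 + 5.1·1.1)s + 5.1·7.33 = 0.
That is s² + 6.19s + 37.38 = 0, so ω_n = 6.114 rad/s and ζ = 6.19/(2·6.114) = 0.5062.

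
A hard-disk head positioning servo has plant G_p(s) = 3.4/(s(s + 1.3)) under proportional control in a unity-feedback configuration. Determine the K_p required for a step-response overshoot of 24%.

From %OS = 100·exp(−πζ/√(1−ζ²)) = 24%, ζ = −ln(0.24)/√(π²+ln²(0.24)) = 0.4136.
Characteristic equation s² + 1.3s + 3.4K_p = 0 gives ζ = 1.3/(2√(3.4K_p)).
Setting ζ = 0.4136: √(3.4K_p) = 1.3/(2·0.4136) = 1.572, so K_p = 2.47/3.4 = 0.726.

K_p = 0.726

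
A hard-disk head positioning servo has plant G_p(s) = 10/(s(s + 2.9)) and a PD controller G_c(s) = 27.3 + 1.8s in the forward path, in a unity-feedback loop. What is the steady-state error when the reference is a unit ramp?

0.0106

The loop has one pole at the origin (type 1). Velocity error constant K_v = lim_{s→0} s·G_c(s)G_p(s) = 27.3·10/2.9 = 94.14.
Steady-state error to a unit ramp: e_ss = 1/K_v = 0.0106.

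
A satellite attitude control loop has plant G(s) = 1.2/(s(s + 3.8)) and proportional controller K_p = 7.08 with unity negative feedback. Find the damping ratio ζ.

The closed-loop denominator is s(s+3.8) + 7.08·1.2 = s² + 3.8s + 8.496.
Matching s² + 2ζω_n s + ω_n²: ω_n = √8.496 = 2.915 rad/s and 2ζω_n = 3.8, so ζ = 3.8/(2·2.915) = 0.652.

ζ = 0.652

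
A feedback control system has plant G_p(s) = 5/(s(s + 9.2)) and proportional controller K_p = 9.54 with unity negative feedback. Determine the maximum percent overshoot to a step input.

6.05%

From 1 + K_pG_p(s) = 0: s² + 9.2s + 47.7 = 0 ⇒ ω_n = 6.907, ζ = 0.666.
%OS = 100·exp(−πζ/√(1−ζ²)) = 100·exp(−π·0.666/√0.5564) = 6.05%.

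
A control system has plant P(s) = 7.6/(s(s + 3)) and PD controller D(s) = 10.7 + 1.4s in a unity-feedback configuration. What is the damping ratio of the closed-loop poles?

Forward path: (10.7 + 1.4s)·7.6/(s(s+3)). The closed-loop characteristic equation is s² + (3 + 7.6·1.4)s + 7.6·10.7 = 0.
That is s² + 13.64s + 81.32 = 0, so ω_n = 9.018 rad/s and ζ = 13.64/(2·9.018) = 0.7563.

ζ = 0.756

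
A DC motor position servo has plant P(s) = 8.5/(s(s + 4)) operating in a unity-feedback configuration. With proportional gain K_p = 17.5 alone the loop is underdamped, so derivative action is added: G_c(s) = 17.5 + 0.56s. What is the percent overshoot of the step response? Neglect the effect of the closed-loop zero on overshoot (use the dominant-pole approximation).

Forward path: (17.5 + 0.56s)·8.5/(s(s+4)). The closed-loop characteristic equation is s² + (4 + 8.5·0.56)s + 8.5·17.5 = 0.
That is s² + 8.76s + 148.8 = 0, so ω_n = 12.2 rad/s and ζ = 8.76/(2·12.2) = 0.3591.
%OS = 100·exp(−πζ/√(1−ζ²)) = 29.9%.

29.9%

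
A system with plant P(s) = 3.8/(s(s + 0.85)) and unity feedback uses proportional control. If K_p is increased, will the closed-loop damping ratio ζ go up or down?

ζ = 0.85/(2√(3.8K_p)); increasing K_p raises the denominator, so ζ falls.

decrease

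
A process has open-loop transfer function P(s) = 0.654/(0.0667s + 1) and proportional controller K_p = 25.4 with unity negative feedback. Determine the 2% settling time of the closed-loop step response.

Closed loop: T(s) = K_p·P/(1+K_p·P) = 16.61/(0.0667s + 1 + 16.61), with pole at s = −(1 + 16.61)/0.0667 = −264.
τ = 1/264 = 0.003787 s, so 2% settling time ≈ 4τ = 0.0151 s.

T_s ≈ 0.0151 s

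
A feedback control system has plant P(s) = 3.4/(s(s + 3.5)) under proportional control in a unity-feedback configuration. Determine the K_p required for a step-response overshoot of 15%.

From %OS = 100·exp(−πζ/√(1−ζ²)) = 15%, ζ = −ln(0.15)/√(π²+ln²(0.15)) = 0.5169.
Characteristic equation s² + 3.5s + 3.4K_p = 0 gives ζ = 3.5/(2√(3.4K_p)).
Setting ζ = 0.5169: √(3.4K_p) = 3.5/(2·0.5169) = 3.385, so K_p = 11.46/3.4 = 3.37.

K_p = 3.37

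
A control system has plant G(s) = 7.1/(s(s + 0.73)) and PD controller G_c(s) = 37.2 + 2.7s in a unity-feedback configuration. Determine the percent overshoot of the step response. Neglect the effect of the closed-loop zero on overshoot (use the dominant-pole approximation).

Forward path: (37.2 + 2.7s)·7.1/(s(s+0.73)). The closed-loop characteristic equation is s² + (0.73 + 7.1·2.7)s + 7.1·37.2 = 0.
That is s² + 19.9s + 264.1 = 0, so ω_n = 16.25 rad/s and ζ = 19.9/(2·16.25) = 0.6122.
%OS = 100·exp(−πζ/√(1−ζ²)) = 8.78%.

8.78%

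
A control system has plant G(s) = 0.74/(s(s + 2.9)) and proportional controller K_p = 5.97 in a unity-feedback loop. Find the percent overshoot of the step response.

Closed-loop characteristic equation: s² + 2.9s + 4.418 = 0, so ω_n = 2.102 rad/s and ζ = 2.9/(2·2.102) = 0.6899.
%OS = 100·exp(−πζ/√(1−ζ²)) = 100·exp(−π·0.6899/√0.5241) = 5.01%.

5.01%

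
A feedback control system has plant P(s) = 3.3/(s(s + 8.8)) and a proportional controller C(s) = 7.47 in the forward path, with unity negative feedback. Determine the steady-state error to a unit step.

The open loop C(s)P(s) has a pole at the origin (type 1), so the static position error constant is infinite and e_ss = 1/(1+∞) = 0.

0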